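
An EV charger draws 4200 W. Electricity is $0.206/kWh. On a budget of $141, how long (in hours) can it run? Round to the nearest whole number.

163 h

Energy budget = $141 / $0.206 per kWh = 684.5 kWh = 684,466 Wh
Runtime = 684,466 Wh / 4200 W = 163 h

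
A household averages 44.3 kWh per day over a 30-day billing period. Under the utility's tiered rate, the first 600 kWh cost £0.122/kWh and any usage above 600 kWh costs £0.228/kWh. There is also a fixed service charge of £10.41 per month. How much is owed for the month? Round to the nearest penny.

Usage = 44.3 kWh/day × 30 days = 1329 kWh
First 600 kWh × £0.122 = £73.20
Remaining 729 kWh × £0.228 = £166.21
Energy charge = £239.41; + service £10.41 = £249.82

£249.82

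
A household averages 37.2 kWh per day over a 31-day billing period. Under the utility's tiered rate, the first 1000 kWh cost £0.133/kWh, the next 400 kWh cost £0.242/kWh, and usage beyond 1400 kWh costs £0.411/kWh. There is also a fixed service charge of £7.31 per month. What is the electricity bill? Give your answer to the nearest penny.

£177.38

Usage = 37.2 kWh/day × 31 days = 1153.2 kWh
First 1000 kWh × £0.133 = £133.00
Next 153.2 kWh × £0.242 = £37.07
Remaining tier: 0 kWh (not reached)
Energy charge = £170.07; + service £7.31 = £177.38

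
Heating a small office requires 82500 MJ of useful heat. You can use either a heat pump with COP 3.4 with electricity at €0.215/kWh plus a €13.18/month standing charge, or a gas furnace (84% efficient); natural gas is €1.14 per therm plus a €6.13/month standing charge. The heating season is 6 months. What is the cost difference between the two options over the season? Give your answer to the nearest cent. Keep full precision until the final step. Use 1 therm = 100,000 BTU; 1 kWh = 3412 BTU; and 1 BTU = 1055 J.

Heat load = 82500 MJ = 82,500,000,000 J / 1055 = 78,199,052 BTU
Gas: input = 78,199,052 / 0.84 = 93,094,110 BTU = 930.9 therm → 930.9 × €1.14 = €1,061.27; + 6 × €6.13 standing = €1,098.05
Heat pump: 78,199,052 BTU / 3412 = 22,920 kWh heat; / 3.4 = 6,741 kWh in → × €0.215 = €1,449.28; + 6 × €13.18 standing = €1,528.36
Difference = |€1,098.05 − €1,528.36| = €430.31

€430.31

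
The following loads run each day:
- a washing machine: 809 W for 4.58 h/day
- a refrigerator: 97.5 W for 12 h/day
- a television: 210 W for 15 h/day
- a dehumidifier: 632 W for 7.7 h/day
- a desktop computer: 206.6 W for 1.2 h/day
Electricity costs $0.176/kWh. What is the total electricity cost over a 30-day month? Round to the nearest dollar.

washing machine: 809 W × 4.58 h × 30 d = 111,157 Wh = 111.2 kWh
refrigerator: 97.5 W × 12 h × 30 d = 35,100 Wh = 35.1 kWh
television: 210 W × 15 h × 30 d = 94,500 Wh = 94.5 kWh
dehumidifier: 632 W × 7.7 h × 30 d = 145,992 Wh = 146 kWh
desktop computer: 206.6 W × 1.2 h × 30 d = 7,438 Wh = 7.438 kWh
Total energy = 111.2 + 35.1 + 94.5 + 146 + 7.438 = 394.2 kWh
Cost = 394.2 kWh × $0.176 = $69.38 ≈ $69

$69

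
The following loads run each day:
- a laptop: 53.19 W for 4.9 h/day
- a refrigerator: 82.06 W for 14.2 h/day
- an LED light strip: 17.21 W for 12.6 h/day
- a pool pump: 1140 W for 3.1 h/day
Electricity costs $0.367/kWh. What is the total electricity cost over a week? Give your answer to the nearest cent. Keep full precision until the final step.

laptop: 53.19 W × 4.9 h × 7 d = 1,824 Wh = 1.824 kWh
refrigerator: 82.06 W × 14.2 h × 7 d = 8,157 Wh = 8.157 kWh
LED light strip: 17.21 W × 12.6 h × 7 d = 1,518 Wh = 1.518 kWh
pool pump: 1140 W × 3.1 h × 7 d = 24,738 Wh = 24.74 kWh
Total energy = 1.824 + 8.157 + 1.518 + 24.74 = 36.24 kWh
Cost = 36.24 kWh × $0.367 = $13.30

$13.30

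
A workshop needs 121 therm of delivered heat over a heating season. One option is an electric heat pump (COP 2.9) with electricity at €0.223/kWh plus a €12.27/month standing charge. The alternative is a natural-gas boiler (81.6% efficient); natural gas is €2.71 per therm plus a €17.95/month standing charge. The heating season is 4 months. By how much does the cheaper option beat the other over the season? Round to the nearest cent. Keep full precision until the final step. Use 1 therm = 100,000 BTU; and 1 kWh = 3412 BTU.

€151.87

Heat load = 121 therm × 100,000 = 12,100,000 BTU
Gas: input = 12,100,000 / 0.816 = 14,828,431 BTU = 148.3 therm → 148.3 × €2.71 = €401.85; + 4 × €17.95 standing = €473.65
Heat pump: 12,100,000 BTU / 3412 = 3,546 kWh heat; / 2.9 = 1,223 kWh in → × €0.223 = €272.70; + 4 × €12.27 standing = €321.78
Difference = |€473.65 − €321.78| = €151.87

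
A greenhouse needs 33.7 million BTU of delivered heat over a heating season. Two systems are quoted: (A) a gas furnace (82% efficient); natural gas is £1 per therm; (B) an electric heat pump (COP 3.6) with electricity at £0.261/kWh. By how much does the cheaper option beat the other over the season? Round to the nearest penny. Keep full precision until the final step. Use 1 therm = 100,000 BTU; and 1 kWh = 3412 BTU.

Heat load = 33.7 × 10⁶ BTU = 33,700,000 BTU
Gas: input = 33,700,000 / 0.82 = 41,097,561 BTU = 411 therm → 411 × £1 = £410.98
Heat pump: 33,700,000 BTU / 3412 = 9,877 kWh heat; / 3.6 = 2,744 kWh in → × £0.261 = £716.08
Difference = |£410.98 − £716.08| = £305.10

£305.10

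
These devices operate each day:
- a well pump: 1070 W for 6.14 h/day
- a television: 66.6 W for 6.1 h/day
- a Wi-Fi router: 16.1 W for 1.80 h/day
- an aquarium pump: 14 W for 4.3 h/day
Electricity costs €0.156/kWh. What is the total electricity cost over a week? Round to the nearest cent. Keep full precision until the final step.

€7.72

well pump: 1070 W × 6.14 h × 7 d = 45,989 Wh = 45.99 kWh
television: 66.6 W × 6.1 h × 7 d = 2,844 Wh = 2.844 kWh
Wi-Fi router: 16.1 W × 1.80 h × 7 d = 203 Wh = 0.2029 kWh
aquarium pump: 14 W × 4.3 h × 7 d = 421 Wh = 0.4214 kWh
Total energy = 45.99 + 2.844 + 0.2029 + 0.4214 = 49.46 kWh
Cost = 49.46 kWh × €0.156 = €7.72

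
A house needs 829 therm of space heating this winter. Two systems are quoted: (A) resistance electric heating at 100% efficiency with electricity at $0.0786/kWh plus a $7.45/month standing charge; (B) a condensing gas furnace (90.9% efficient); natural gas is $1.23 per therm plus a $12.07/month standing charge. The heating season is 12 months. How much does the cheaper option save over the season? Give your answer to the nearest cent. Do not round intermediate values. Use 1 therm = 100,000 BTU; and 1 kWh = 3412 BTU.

Heat load = 829 therm × 100,000 = 82,900,000 BTU
Gas: input = 82,900,000 / 0.909 = 91,199,120 BTU = 912 therm → 912 × $1.23 = $1,121.75; + 12 × $12.07 standing = $1,266.59
Electric: 82,900,000 BTU / 3412 = 24,300 kWh → × $0.0786 = $1,909.71; + 12 × $7.45 standing = $1,999.11
Difference = |$1,266.59 − $1,999.11| = $732.52

$732.52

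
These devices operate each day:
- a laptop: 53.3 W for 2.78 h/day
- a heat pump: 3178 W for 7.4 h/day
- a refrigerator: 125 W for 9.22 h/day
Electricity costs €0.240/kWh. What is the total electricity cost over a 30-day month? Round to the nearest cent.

€178.69

laptop: 53.3 W × 2.78 h × 30 d = 4,445 Wh = 4.445 kWh
heat pump: 3178 W × 7.4 h × 30 d = 705,516 Wh = 705.5 kWh
refrigerator: 125 W × 9.22 h × 30 d = 34,575 Wh = 34.58 kWh
Total energy = 4.445 + 705.5 + 34.58 = 744.5 kWh
Cost = 744.5 kWh × €0.240 = €178.69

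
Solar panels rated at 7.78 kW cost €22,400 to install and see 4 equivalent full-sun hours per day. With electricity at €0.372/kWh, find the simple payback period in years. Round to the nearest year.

5 years

Daily generation = 7.78 kW × 4 h = 31.12 kWh
Annual generation = 31.12 × 365 = 11359 kWh
Annual savings = 11359 × €0.372 = €4,225.47
Payback = €22,400 / €4,225.47 = 5.3 years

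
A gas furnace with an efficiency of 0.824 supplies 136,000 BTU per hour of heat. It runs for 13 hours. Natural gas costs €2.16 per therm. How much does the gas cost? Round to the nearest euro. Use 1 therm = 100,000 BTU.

€46

Heat delivered = 136,000 BTU/h × 13 h = 1,768,000 BTU
Gas input = 1,768,000 / 0.824 = 2,145,631 BTU
= 2,145,631 / 100,000 = 21.46 therm
Cost = 21.46 × €2.16/therm = €46.35 ≈ €46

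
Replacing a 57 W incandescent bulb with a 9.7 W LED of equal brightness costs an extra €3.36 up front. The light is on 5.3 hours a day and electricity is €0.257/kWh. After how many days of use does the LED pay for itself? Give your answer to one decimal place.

Power saved = 57 − 9.7 = 47.3 W
Daily energy saved = 47.3 W × 5.3 h = 250.7 Wh = 0.25069 kWh
Daily savings = 0.25069 × €0.257 = €0.0644
Payback = €3.36 / €0.0644 per day = 52.15 days

52.2 days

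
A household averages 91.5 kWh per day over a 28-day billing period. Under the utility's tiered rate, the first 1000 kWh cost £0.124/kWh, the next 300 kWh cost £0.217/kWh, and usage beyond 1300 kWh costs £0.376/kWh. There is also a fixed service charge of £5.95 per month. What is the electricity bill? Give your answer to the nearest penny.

Usage = 91.5 kWh/day × 28 days = 2562 kWh
First 1000 kWh × £0.124 = £124.00
Next 300 kWh × £0.217 = £65.10
Remaining 1262 kWh × £0.376 = £474.51
Energy charge = £663.61; + service £5.95 = £669.56

£669.56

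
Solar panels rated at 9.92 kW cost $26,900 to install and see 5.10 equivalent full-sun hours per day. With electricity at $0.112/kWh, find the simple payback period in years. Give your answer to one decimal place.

Daily generation = 9.92 kW × 5.10 h = 50.59 kWh
Annual generation = 50.59 × 365 = 18466 kWh
Annual savings = 18466 × $0.112 = $2,068.20
Payback = $26,900 / $2,068.20 = 13 years

13.0 years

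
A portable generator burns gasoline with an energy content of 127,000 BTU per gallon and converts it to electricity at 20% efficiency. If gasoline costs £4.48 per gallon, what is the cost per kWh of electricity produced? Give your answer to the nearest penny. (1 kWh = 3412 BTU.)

£0.60

Electrical output per gallon = 127,000 BTU × 0.20 / 3412 BTU/kWh = 7.444 kWh
Cost per kWh = £4.48 / 7.444 kWh = £0.602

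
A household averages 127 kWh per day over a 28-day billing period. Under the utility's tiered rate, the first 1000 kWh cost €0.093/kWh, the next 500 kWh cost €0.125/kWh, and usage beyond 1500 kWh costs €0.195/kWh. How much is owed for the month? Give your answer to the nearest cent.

€556.42

Usage = 127 kWh/day × 28 days = 3556 kWh
First 1000 kWh × €0.093 = €93.00
Next 500 kWh × €0.125 = €62.50
Remaining 2056 kWh × €0.195 = €400.92
Total = €556.42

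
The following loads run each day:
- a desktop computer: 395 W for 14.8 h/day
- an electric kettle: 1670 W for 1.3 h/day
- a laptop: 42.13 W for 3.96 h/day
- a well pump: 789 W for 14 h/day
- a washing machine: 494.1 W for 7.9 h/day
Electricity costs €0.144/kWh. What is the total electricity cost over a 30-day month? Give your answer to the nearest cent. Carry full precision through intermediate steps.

€99.94

desktop computer: 395 W × 14.8 h × 30 d = 175,380 Wh = 175.4 kWh
electric kettle: 1670 W × 1.3 h × 30 d = 65,130 Wh = 65.13 kWh
laptop: 42.13 W × 3.96 h × 30 d = 5,005 Wh = 5.005 kWh
well pump: 789 W × 14 h × 30 d = 331,380 Wh = 331.4 kWh
washing machine: 494.1 W × 7.9 h × 30 d = 117,102 Wh = 117.1 kWh
Total energy = 175.4 + 65.13 + 5.005 + 331.4 + 117.1 = 694 kWh
Cost = 694 kWh × €0.144 = €99.94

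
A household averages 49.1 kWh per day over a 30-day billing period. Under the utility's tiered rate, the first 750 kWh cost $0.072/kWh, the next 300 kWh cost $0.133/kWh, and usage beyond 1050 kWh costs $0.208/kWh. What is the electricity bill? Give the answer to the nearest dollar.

Usage = 49.1 kWh/day × 30 days = 1473 kWh
First 750 kWh × $0.072 = $54.00
Next 300 kWh × $0.133 = $39.90
Remaining 423 kWh × $0.208 = $87.98
Total = $181.88 ≈ $182

$182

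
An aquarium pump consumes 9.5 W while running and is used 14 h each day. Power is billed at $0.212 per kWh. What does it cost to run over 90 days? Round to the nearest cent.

$2.54

Energy = 9.5 W × 14 h/day × 90 days = 11,970 Wh = 11.97 kWh
Cost = 11.97 kWh × $0.212/kWh = $2.54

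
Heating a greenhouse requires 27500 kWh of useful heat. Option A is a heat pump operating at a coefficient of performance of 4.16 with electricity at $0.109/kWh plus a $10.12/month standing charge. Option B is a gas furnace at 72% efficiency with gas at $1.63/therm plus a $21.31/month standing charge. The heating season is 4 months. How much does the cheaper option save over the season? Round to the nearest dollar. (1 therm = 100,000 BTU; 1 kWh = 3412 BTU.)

$1448

Heat load = 27500 kWh × 3412 = 93,830,000 BTU
Gas: input = 93,830,000 / 0.72 = 130,319,444 BTU = 1,303 therm → 1,303 × $1.63 = $2,124.21; + 4 × $21.31 standing = $2,209.45
Heat pump: 93,830,000 BTU / 3412 = 27,500 kWh heat; / 4.16 = 6,611 kWh in → × $0.109 = $720.55; + 4 × $10.12 standing = $761.03
Difference = |$2,209.45 − $761.03| = $1,448.41 ≈ $1448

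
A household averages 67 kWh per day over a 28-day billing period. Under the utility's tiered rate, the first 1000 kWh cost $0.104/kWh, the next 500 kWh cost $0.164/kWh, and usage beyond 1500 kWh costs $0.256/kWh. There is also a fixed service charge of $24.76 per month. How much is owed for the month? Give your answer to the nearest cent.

Usage = 67 kWh/day × 28 days = 1876 kWh
First 1000 kWh × $0.104 = $104.00
Next 500 kWh × $0.164 = $82.00
Remaining 376 kWh × $0.256 = $96.26
Energy charge = $282.26; + service $24.76 = $307.02

$307.02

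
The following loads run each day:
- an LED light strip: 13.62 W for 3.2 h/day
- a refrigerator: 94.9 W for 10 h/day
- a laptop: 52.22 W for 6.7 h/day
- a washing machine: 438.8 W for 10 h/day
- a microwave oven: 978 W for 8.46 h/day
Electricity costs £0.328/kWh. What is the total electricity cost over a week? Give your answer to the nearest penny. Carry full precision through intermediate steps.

£32.15

LED light strip: 13.62 W × 3.2 h × 7 d = 305 Wh = 0.3051 kWh
refrigerator: 94.9 W × 10 h × 7 d = 6,643 Wh = 6.643 kWh
laptop: 52.22 W × 6.7 h × 7 d = 2,449 Wh = 2.449 kWh
washing machine: 438.8 W × 10 h × 7 d = 30,716 Wh = 30.72 kWh
microwave oven: 978 W × 8.46 h × 7 d = 57,917 Wh = 57.92 kWh
Total energy = 0.3051 + 6.643 + 2.449 + 30.72 + 57.92 = 98.03 kWh
Cost = 98.03 kWh × £0.328 = £32.15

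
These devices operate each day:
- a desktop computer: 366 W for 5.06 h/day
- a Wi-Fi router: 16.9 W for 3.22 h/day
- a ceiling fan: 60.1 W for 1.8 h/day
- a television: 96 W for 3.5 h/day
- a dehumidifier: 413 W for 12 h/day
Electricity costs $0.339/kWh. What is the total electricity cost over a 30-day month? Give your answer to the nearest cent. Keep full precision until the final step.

desktop computer: 366 W × 5.06 h × 30 d = 55,559 Wh = 55.56 kWh
Wi-Fi router: 16.9 W × 3.22 h × 30 d = 1,633 Wh = 1.633 kWh
ceiling fan: 60.1 W × 1.8 h × 30 d = 3,245 Wh = 3.245 kWh
television: 96 W × 3.5 h × 30 d = 10,080 Wh = 10.08 kWh
dehumidifier: 413 W × 12 h × 30 d = 148,680 Wh = 148.7 kWh
Total energy = 55.56 + 1.633 + 3.245 + 10.08 + 148.7 = 219.2 kWh
Cost = 219.2 kWh × $0.339 = $74.31

$74.31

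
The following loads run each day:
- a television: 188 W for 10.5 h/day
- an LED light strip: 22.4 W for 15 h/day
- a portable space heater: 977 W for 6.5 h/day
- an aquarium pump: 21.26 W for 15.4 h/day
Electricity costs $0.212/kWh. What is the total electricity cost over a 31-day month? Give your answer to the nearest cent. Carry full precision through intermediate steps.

$59.07

television: 188 W × 10.5 h × 31 d = 61,194 Wh = 61.19 kWh
LED light strip: 22.4 W × 15 h × 31 d = 10,416 Wh = 10.42 kWh
portable space heater: 977 W × 6.5 h × 31 d = 196,866 Wh = 196.9 kWh
aquarium pump: 21.26 W × 15.4 h × 31 d = 10,150 Wh = 10.15 kWh
Total energy = 61.19 + 10.42 + 196.9 + 10.15 = 278.6 kWh
Cost = 278.6 kWh × $0.212 = $59.07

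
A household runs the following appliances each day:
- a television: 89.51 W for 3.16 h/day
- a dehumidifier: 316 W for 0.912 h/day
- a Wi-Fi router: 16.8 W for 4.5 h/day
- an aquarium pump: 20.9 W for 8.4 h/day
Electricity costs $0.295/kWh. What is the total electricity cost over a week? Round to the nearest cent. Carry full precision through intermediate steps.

$1.70

television: 89.51 W × 3.16 h × 7 d = 1,980 Wh = 1.98 kWh
dehumidifier: 316 W × 0.912 h × 7 d = 2,017 Wh = 2.017 kWh
Wi-Fi router: 16.8 W × 4.5 h × 7 d = 529 Wh = 0.5292 kWh
aquarium pump: 20.9 W × 8.4 h × 7 d = 1,229 Wh = 1.229 kWh
Total energy = 1.98 + 2.017 + 0.5292 + 1.229 = 5.755 kWh
Cost = 5.755 kWh × $0.295 = $1.70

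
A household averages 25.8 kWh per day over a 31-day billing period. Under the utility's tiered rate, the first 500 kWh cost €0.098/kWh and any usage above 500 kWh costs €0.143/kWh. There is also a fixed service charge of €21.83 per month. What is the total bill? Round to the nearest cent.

€113.70

Usage = 25.8 kWh/day × 31 days = 799.8 kWh
First 500 kWh × €0.098 = €49.00
Remaining 299.8 kWh × €0.143 = €42.87
Energy charge = €91.87; + service €21.83 = €113.70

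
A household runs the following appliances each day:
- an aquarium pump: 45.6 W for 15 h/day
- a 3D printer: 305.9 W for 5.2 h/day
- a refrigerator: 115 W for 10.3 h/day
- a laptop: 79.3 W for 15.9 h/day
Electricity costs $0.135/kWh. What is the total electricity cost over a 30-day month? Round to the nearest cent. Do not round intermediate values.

$19.12

aquarium pump: 45.6 W × 15 h × 30 d = 20,520 Wh = 20.52 kWh
3D printer: 305.9 W × 5.2 h × 30 d = 47,720 Wh = 47.72 kWh
refrigerator: 115 W × 10.3 h × 30 d = 35,535 Wh = 35.53 kWh
laptop: 79.3 W × 15.9 h × 30 d = 37,826 Wh = 37.83 kWh
Total energy = 20.52 + 47.72 + 35.53 + 37.83 = 141.6 kWh
Cost = 141.6 kWh × $0.135 = $19.12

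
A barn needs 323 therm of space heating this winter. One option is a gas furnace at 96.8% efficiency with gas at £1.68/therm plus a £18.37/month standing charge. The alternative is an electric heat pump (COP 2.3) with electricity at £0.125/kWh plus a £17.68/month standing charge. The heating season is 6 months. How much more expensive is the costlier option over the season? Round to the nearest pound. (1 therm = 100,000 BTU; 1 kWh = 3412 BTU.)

Heat load = 323 therm × 100,000 = 32,300,000 BTU
Gas: input = 32,300,000 / 0.968 = 33,367,769 BTU = 333.7 therm → 333.7 × £1.68 = £560.58; + 6 × £18.37 standing = £670.80
Heat pump: 32,300,000 BTU / 3412 = 9,467 kWh heat; / 2.3 = 4,116 kWh in → × £0.125 = £514.49; + 6 × £17.68 standing = £620.57
Difference = |£670.80 − £620.57| = £50.23 ≈ £50

£50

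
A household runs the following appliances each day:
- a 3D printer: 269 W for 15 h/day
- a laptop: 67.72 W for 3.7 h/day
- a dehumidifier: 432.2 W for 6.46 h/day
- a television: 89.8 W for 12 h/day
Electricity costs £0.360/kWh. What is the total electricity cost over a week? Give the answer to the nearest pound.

£21

3D printer: 269 W × 15 h × 7 d = 28,245 Wh = 28.25 kWh
laptop: 67.72 W × 3.7 h × 7 d = 1,754 Wh = 1.754 kWh
dehumidifier: 432.2 W × 6.46 h × 7 d = 19,544 Wh = 19.54 kWh
television: 89.8 W × 12 h × 7 d = 7,543 Wh = 7.543 kWh
Total energy = 28.25 + 1.754 + 19.54 + 7.543 = 57.09 kWh
Cost = 57.09 kWh × £0.360 = £20.55 ≈ £21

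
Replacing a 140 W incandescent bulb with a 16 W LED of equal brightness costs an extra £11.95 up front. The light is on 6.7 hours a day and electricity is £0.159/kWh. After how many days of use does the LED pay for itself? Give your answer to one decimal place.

Power saved = 140 − 16 = 124 W
Daily energy saved = 124 W × 6.7 h = 830.8 Wh = 0.8308 kWh
Daily savings = 0.8308 × £0.159 = £0.1321
Payback = £11.95 / £0.1321 per day = 90.46 days

90.5 days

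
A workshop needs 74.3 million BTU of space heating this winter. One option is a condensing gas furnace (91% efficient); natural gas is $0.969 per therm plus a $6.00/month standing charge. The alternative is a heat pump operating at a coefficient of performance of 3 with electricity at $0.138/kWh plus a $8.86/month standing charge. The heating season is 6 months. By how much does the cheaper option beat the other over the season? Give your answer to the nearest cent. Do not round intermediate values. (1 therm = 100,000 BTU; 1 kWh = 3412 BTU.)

$227.69

Heat load = 74.3 × 10⁶ BTU = 74,300,000 BTU
Gas: input = 74,300,000 / 0.91 = 81,648,352 BTU = 816.5 therm → 816.5 × $0.969 = $791.17; + 6 × $6.00 standing = $827.17
Heat pump: 74,300,000 BTU / 3412 = 21,780 kWh heat; / 3 = 7,259 kWh in → × $0.138 = $1,001.70; + 6 × $8.86 standing = $1,054.86
Difference = |$827.17 − $1,054.86| = $227.69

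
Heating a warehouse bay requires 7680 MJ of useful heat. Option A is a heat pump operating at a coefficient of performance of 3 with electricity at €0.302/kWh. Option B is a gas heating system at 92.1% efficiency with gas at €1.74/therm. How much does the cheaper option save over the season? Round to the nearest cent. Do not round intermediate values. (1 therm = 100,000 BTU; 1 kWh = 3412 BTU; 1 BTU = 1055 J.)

Heat load = 7680 MJ = 7,680,000,000 J / 1055 = 7,279,621 BTU
Gas: input = 7,279,621 / 0.921 = 7,904,040 BTU = 79.04 therm → 79.04 × €1.74 = €137.53
Heat pump: 7,279,621 BTU / 3412 = 2,134 kWh heat; / 3 = 711.2 kWh in → × €0.302 = €214.78
Difference = |€137.53 − €214.78| = €77.25

€77.25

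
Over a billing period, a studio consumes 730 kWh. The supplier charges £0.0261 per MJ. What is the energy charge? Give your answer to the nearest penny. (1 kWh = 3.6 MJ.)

£68.59

730 kWh × (3.6 MJ/kWh) = 2,628 MJ
Cost = 2,628 MJ × £0.0261/MJ = £68.59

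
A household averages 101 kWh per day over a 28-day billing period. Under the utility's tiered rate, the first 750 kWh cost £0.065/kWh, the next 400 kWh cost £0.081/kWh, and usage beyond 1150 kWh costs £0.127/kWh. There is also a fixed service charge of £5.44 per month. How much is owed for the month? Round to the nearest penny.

£299.70

Usage = 101 kWh/day × 28 days = 2828 kWh
First 750 kWh × £0.065 = £48.75
Next 400 kWh × £0.081 = £32.40
Remaining 1678 kWh × £0.127 = £213.11
Energy charge = £294.26; + service £5.44 = £299.70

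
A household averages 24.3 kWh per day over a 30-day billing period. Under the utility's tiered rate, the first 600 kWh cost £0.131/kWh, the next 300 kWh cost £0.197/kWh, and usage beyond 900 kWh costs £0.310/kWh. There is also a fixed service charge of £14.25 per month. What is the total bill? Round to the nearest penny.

£118.26

Usage = 24.3 kWh/day × 30 days = 729 kWh
First 600 kWh × £0.131 = £78.60
Next 129 kWh × £0.197 = £25.41
Remaining tier: 0 kWh (not reached)
Energy charge = £104.01; + service £14.25 = £118.26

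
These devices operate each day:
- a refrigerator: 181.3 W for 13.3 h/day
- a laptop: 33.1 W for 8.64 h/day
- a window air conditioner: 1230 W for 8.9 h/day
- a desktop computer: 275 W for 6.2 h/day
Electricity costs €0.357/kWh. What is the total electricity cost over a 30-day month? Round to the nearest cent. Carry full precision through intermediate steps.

refrigerator: 181.3 W × 13.3 h × 30 d = 72,339 Wh = 72.34 kWh
laptop: 33.1 W × 8.64 h × 30 d = 8,580 Wh = 8.58 kWh
window air conditioner: 1230 W × 8.9 h × 30 d = 328,410 Wh = 328.4 kWh
desktop computer: 275 W × 6.2 h × 30 d = 51,150 Wh = 51.15 kWh
Total energy = 72.34 + 8.58 + 328.4 + 51.15 = 460.5 kWh
Cost = 460.5 kWh × €0.357 = €164.39

€164.39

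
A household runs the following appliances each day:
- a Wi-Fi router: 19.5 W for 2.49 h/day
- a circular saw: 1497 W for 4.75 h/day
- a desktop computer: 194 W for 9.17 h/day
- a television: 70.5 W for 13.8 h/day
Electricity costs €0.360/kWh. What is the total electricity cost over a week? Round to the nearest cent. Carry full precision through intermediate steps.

Wi-Fi router: 19.5 W × 2.49 h × 7 d = 340 Wh = 0.3399 kWh
circular saw: 1497 W × 4.75 h × 7 d = 49,775 Wh = 49.78 kWh
desktop computer: 194 W × 9.17 h × 7 d = 12,453 Wh = 12.45 kWh
television: 70.5 W × 13.8 h × 7 d = 6,810 Wh = 6.81 kWh
Total energy = 0.3399 + 49.78 + 12.45 + 6.81 = 69.38 kWh
Cost = 69.38 kWh × €0.360 = €24.98

€24.98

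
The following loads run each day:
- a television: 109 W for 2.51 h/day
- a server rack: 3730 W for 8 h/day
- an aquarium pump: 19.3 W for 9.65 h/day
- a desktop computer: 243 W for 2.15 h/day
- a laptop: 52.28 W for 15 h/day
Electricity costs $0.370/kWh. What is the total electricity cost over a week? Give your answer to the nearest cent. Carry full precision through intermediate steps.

$81.86

television: 109 W × 2.51 h × 7 d = 1,915 Wh = 1.915 kWh
server rack: 3730 W × 8 h × 7 d = 208,880 Wh = 208.9 kWh
aquarium pump: 19.3 W × 9.65 h × 7 d = 1,304 Wh = 1.304 kWh
desktop computer: 243 W × 2.15 h × 7 d = 3,657 Wh = 3.657 kWh
laptop: 52.28 W × 15 h × 7 d = 5,489 Wh = 5.489 kWh
Total energy = 1.915 + 208.9 + 1.304 + 3.657 + 5.489 = 221.2 kWh
Cost = 221.2 kWh × $0.370 = $81.86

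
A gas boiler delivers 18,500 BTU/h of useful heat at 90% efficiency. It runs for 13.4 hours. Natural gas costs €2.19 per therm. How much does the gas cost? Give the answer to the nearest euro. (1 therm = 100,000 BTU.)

€6

Heat delivered = 18,500 BTU/h × 13.4 h = 247,900 BTU
Gas input = 247,900 / 0.90 = 275,444 BTU
= 275,444 / 100,000 = 2.754 therm
Cost = 2.754 × €2.19/therm = €6.03 ≈ €6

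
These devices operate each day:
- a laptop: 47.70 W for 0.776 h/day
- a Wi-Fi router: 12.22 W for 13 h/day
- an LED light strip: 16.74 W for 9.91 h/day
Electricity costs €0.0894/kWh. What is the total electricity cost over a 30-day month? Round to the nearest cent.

laptop: 47.70 W × 0.776 h × 30 d = 1,110 Wh = 1.11 kWh
Wi-Fi router: 12.22 W × 13 h × 30 d = 4,766 Wh = 4.766 kWh
LED light strip: 16.74 W × 9.91 h × 30 d = 4,977 Wh = 4.977 kWh
Total energy = 1.11 + 4.766 + 4.977 = 10.85 kWh
Cost = 10.85 kWh × €0.0894 = €0.97

€0.97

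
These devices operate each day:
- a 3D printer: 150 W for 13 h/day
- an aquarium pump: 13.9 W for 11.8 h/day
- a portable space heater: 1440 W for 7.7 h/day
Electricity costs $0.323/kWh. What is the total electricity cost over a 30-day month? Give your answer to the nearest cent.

$127.93

3D printer: 150 W × 13 h × 30 d = 58,500 Wh = 58.5 kWh
aquarium pump: 13.9 W × 11.8 h × 30 d = 4,921 Wh = 4.921 kWh
portable space heater: 1440 W × 7.7 h × 30 d = 332,640 Wh = 332.6 kWh
Total energy = 58.5 + 4.921 + 332.6 = 396.1 kWh
Cost = 396.1 kWh × $0.323 = $127.93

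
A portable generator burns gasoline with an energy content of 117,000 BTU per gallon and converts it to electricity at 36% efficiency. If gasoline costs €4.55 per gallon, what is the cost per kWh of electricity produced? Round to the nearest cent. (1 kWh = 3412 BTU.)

€0.37

Electrical output per gallon = 117,000 BTU × 0.36 / 3412 BTU/kWh = 12.34 kWh
Cost per kWh = €4.55 / 12.34 kWh = €0.369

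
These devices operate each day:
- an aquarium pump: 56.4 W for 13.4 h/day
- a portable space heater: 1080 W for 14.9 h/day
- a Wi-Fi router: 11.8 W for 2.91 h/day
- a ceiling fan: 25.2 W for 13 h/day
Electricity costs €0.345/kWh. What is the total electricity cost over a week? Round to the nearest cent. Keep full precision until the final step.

€41.56

aquarium pump: 56.4 W × 13.4 h × 7 d = 5,290 Wh = 5.29 kWh
portable space heater: 1080 W × 14.9 h × 7 d = 112,644 Wh = 112.6 kWh
Wi-Fi router: 11.8 W × 2.91 h × 7 d = 240 Wh = 0.2404 kWh
ceiling fan: 25.2 W × 13 h × 7 d = 2,293 Wh = 2.293 kWh
Total energy = 5.29 + 112.6 + 0.2404 + 2.293 = 120.5 kWh
Cost = 120.5 kWh × €0.345 = €41.56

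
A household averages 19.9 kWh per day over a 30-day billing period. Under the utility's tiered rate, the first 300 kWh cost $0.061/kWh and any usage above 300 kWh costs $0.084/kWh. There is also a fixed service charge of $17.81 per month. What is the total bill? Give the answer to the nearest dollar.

Usage = 19.9 kWh/day × 30 days = 597 kWh
First 300 kWh × $0.061 = $18.30
Remaining 297 kWh × $0.084 = $24.95
Energy charge = $43.25; + service $17.81 = $61.06 ≈ $61

$61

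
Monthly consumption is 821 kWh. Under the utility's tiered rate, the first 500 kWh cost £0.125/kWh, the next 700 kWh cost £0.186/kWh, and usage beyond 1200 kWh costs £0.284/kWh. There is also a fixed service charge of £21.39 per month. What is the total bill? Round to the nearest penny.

First 500 kWh × £0.125 = £62.50
Next 321 kWh × £0.186 = £59.71
Remaining tier: 0 kWh (not reached)
Energy charge = £122.21; + service £21.39 = £143.60

£143.60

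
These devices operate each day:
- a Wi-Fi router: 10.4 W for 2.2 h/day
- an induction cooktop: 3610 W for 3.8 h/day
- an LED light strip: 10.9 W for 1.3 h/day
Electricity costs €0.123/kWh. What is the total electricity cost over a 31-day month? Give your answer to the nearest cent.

€52.45

Wi-Fi router: 10.4 W × 2.2 h × 31 d = 709 Wh = 0.7093 kWh
induction cooktop: 3610 W × 3.8 h × 31 d = 425,258 Wh = 425.3 kWh
LED light strip: 10.9 W × 1.3 h × 31 d = 439 Wh = 0.4393 kWh
Total energy = 0.7093 + 425.3 + 0.4393 = 426.4 kWh
Cost = 426.4 kWh × €0.123 = €52.45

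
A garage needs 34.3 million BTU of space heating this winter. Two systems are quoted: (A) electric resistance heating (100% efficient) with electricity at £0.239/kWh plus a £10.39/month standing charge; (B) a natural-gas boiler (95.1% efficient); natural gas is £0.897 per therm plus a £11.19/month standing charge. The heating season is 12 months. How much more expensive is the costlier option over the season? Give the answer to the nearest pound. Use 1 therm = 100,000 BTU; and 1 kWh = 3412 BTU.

£2069

Heat load = 34.3 × 10⁶ BTU = 34,300,000 BTU
Gas: input = 34,300,000 / 0.951 = 36,067,298 BTU = 360.7 therm → 360.7 × £0.897 = £323.52; + 12 × £11.19 standing = £457.80
Electric: 34,300,000 BTU / 3412 = 10,050 kWh → × £0.239 = £2,402.61; + 12 × £10.39 standing = £2,527.29
Difference = |£457.80 − £2,527.29| = £2,069.48 ≈ £2069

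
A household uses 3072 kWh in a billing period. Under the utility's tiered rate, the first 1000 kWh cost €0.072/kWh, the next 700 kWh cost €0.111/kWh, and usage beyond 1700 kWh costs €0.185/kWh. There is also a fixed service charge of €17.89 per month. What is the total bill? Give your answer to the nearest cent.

First 1000 kWh × €0.072 = €72.00
Next 700 kWh × €0.111 = €77.70
Remaining 1372 kWh × €0.185 = €253.82
Energy charge = €403.52; + service €17.89 = €421.41

€421.41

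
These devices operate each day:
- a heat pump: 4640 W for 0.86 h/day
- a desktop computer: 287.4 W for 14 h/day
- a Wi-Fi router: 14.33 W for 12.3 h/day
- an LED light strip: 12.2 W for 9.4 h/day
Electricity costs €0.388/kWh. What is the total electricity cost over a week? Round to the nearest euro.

heat pump: 4640 W × 0.86 h × 7 d = 27,933 Wh = 27.93 kWh
desktop computer: 287.4 W × 14 h × 7 d = 28,165 Wh = 28.17 kWh
Wi-Fi router: 14.33 W × 12.3 h × 7 d = 1,234 Wh = 1.234 kWh
LED light strip: 12.2 W × 9.4 h × 7 d = 803 Wh = 0.8028 kWh
Total energy = 27.93 + 28.17 + 1.234 + 0.8028 = 58.13 kWh
Cost = 58.13 kWh × €0.388 = €22.56 ≈ €23

€23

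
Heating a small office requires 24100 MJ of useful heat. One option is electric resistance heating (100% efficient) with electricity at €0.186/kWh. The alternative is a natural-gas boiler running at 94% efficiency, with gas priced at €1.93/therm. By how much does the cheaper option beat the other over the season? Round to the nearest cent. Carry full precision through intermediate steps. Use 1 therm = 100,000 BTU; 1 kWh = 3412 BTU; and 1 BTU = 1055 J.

€776.26

Heat load = 24100 MJ = 24,100,000,000 J / 1055 = 22,843,602 BTU
Gas: input = 22,843,602 / 0.94 = 24,301,704 BTU = 243 therm → 243 × €1.93 = €469.02
Electric: 22,843,602 BTU / 3412 = 6,695 kWh → × €0.186 = €1,245.28
Difference = |€469.02 − €1,245.28| = €776.26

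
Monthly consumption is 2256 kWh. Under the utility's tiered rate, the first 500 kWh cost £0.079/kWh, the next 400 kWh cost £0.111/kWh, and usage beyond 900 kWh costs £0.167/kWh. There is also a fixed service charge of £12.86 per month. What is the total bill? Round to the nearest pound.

£323

First 500 kWh × £0.079 = £39.50
Next 400 kWh × £0.111 = £44.40
Remaining 1356 kWh × £0.167 = £226.45
Energy charge = £310.35; + service £12.86 = £323.21 ≈ £323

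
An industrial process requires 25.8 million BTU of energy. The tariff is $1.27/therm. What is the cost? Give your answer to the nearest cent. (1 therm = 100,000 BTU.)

25.8 million BTU × (10 therm/million BTU) = 258 therm
Cost = 258 therm × $1.27/therm = $327.66

$327.66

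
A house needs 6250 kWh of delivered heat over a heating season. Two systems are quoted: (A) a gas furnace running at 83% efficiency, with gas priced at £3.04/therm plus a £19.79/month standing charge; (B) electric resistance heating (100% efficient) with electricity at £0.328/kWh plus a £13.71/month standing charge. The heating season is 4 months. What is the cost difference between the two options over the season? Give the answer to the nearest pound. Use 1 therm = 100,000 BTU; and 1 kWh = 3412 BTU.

£1245

Heat load = 6250 kWh × 3412 = 21,325,000 BTU
Gas: input = 21,325,000 / 0.83 = 25,692,771 BTU = 256.9 therm → 256.9 × £3.04 = £781.06; + 4 × £19.79 standing = £860.22
Electric: 21,325,000 BTU / 3412 = 6,250 kWh → × £0.328 = £2,050.00; + 4 × £13.71 standing = £2,104.84
Difference = |£860.22 − £2,104.84| = £1,244.62 ≈ £1245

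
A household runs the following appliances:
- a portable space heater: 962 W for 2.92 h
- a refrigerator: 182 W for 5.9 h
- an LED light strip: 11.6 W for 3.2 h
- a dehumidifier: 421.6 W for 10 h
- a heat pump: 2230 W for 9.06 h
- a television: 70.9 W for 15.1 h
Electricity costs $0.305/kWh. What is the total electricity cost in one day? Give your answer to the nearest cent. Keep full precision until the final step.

portable space heater: 962 W × 2.92 h = 2,809 Wh = 2.809 kWh
refrigerator: 182 W × 5.9 h = 1,074 Wh = 1.074 kWh
LED light strip: 11.6 W × 3.2 h = 37 Wh = 0.03712 kWh
dehumidifier: 421.6 W × 10 h = 4,216 Wh = 4.216 kWh
heat pump: 2230 W × 9.06 h = 20,204 Wh = 20.2 kWh
television: 70.9 W × 15.1 h = 1,071 Wh = 1.071 kWh
Total energy = 2.809 + 1.074 + 0.03712 + 4.216 + 20.2 + 1.071 = 29.41 kWh
Cost = 29.41 kWh × $0.305 = $8.97

$8.97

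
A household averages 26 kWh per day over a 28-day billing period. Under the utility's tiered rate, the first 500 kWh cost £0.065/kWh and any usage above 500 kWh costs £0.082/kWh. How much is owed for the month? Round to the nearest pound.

Usage = 26 kWh/day × 28 days = 728 kWh
First 500 kWh × £0.065 = £32.50
Remaining 228 kWh × £0.082 = £18.70
Total = £51.20 ≈ £51

£51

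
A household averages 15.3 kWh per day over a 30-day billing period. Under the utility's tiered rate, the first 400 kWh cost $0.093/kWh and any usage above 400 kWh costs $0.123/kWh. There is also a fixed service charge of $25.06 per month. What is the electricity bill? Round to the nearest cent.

Usage = 15.3 kWh/day × 30 days = 459 kWh
First 400 kWh × $0.093 = $37.20
Remaining 59 kWh × $0.123 = $7.26
Energy charge = $44.46; + service $25.06 = $69.52

$69.52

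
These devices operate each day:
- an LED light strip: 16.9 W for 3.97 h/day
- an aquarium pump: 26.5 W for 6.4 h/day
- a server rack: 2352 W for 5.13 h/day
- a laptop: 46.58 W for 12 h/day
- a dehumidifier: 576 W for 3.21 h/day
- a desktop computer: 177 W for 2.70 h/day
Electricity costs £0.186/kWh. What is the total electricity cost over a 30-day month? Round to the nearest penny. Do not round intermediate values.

£84.75

LED light strip: 16.9 W × 3.97 h × 30 d = 2,013 Wh = 2.013 kWh
aquarium pump: 26.5 W × 6.4 h × 30 d = 5,088 Wh = 5.088 kWh
server rack: 2352 W × 5.13 h × 30 d = 361,973 Wh = 362 kWh
laptop: 46.58 W × 12 h × 30 d = 16,769 Wh = 16.77 kWh
dehumidifier: 576 W × 3.21 h × 30 d = 55,469 Wh = 55.47 kWh
desktop computer: 177 W × 2.70 h × 30 d = 14,337 Wh = 14.34 kWh
Total energy = 2.013 + 5.088 + 362 + 16.77 + 55.47 + 14.34 = 455.6 kWh
Cost = 455.6 kWh × £0.186 = £84.75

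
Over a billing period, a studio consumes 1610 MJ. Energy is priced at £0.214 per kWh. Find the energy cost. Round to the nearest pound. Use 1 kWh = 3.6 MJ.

1610 MJ × (0.27778 kWh/MJ) = 447.2 kWh
Cost = 447.2 kWh × £0.214/kWh = £95.71 ≈ £96

£96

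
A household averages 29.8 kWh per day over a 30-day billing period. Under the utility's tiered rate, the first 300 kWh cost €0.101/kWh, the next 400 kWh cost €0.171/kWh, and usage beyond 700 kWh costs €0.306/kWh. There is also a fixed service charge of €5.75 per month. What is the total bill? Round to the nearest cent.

Usage = 29.8 kWh/day × 30 days = 894 kWh
First 300 kWh × €0.101 = €30.30
Next 400 kWh × €0.171 = €68.40
Remaining 194 kWh × €0.306 = €59.36
Energy charge = €158.06; + service €5.75 = €163.81

€163.81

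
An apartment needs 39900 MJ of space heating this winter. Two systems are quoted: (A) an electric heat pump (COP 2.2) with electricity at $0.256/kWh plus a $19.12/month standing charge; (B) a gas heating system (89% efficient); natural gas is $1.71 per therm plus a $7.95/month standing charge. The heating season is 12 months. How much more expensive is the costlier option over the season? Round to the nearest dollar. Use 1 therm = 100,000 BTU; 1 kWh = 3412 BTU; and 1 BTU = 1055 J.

Heat load = 39900 MJ = 39,900,000,000 J / 1055 = 37,819,905 BTU
Gas: input = 37,819,905 / 0.89 = 42,494,276 BTU = 424.9 therm → 424.9 × $1.71 = $726.65; + 12 × $7.95 standing = $822.05
Heat pump: 37,819,905 BTU / 3412 = 11,080 kWh heat; / 2.2 = 5,038 kWh in → × $0.256 = $1,289.82; + 12 × $19.12 standing = $1,519.26
Difference = |$822.05 − $1,519.26| = $697.21 ≈ $697

$697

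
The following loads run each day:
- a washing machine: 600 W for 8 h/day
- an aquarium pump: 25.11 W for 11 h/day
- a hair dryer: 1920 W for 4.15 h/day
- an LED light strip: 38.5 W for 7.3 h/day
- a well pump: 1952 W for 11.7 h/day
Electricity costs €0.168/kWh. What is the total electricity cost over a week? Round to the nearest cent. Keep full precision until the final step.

€42.53

washing machine: 600 W × 8 h × 7 d = 33,600 Wh = 33.6 kWh
aquarium pump: 25.11 W × 11 h × 7 d = 1,933 Wh = 1.933 kWh
hair dryer: 1920 W × 4.15 h × 7 d = 55,776 Wh = 55.78 kWh
LED light strip: 38.5 W × 7.3 h × 7 d = 1,967 Wh = 1.967 kWh
well pump: 1952 W × 11.7 h × 7 d = 159,869 Wh = 159.9 kWh
Total energy = 33.6 + 1.933 + 55.78 + 1.967 + 159.9 = 253.1 kWh
Cost = 253.1 kWh × €0.168 = €42.53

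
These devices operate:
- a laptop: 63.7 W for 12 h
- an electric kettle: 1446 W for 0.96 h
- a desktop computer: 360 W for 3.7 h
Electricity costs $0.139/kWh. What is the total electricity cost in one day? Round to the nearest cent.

laptop: 63.7 W × 12 h = 764 Wh = 0.7644 kWh
electric kettle: 1446 W × 0.96 h = 1,388 Wh = 1.388 kWh
desktop computer: 360 W × 3.7 h = 1,332 Wh = 1.332 kWh
Total energy = 0.7644 + 1.388 + 1.332 = 3.485 kWh
Cost = 3.485 kWh × $0.139 = $0.48

$0.48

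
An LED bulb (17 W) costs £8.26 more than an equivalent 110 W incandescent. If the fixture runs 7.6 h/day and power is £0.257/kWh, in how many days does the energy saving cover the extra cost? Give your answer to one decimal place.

45.5 days

Power saved = 110 − 17 = 93 W
Daily energy saved = 93 W × 7.6 h = 706.8 Wh = 0.7068 kWh
Daily savings = 0.7068 × £0.257 = £0.1816
Payback = £8.26 / £0.1816 per day = 45.47 days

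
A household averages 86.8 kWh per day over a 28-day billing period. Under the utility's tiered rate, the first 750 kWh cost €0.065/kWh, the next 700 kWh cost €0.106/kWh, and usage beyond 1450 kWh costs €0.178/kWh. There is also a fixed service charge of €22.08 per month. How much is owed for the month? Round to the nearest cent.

€319.54

Usage = 86.8 kWh/day × 28 days = 2430.4 kWh
First 750 kWh × €0.065 = €48.75
Next 700 kWh × €0.106 = €74.20
Remaining 980.4 kWh × €0.178 = €174.51
Energy charge = €297.46; + service €22.08 = €319.54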